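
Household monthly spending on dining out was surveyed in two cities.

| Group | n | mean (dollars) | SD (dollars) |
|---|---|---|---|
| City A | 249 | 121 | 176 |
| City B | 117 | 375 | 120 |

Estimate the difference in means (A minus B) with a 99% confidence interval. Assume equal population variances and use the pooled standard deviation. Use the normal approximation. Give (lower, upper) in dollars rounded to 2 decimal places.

s_p = √[((n₁−1)s₁² + (n₂−1)s₂²)/(n₁+n₂−2)] = √[(248·176² + 116·120²)/364] = 160.2920.
SE = 160.2920·√(1/249 + 1/117) = 17.9663.
With z* = 2.576, margin = 2.576 × 17.9663 = 46.2812.
x̄₁ − x̄₂ = 121 − 375 = -254.0000; interval -254.0000 ± 46.2812 = (-300.28, -207.72).

(-300.28, -207.72)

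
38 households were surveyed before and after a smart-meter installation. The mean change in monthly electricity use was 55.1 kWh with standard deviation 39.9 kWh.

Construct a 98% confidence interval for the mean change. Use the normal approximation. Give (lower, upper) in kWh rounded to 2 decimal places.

This is a matched-pairs design, so SE = s_d/√n = 39.9/√38 = 6.4726.
Margin = 2.326 × 6.4726 = 15.0553; the interval is 55.1 ± 15.0553 = (40.04, 70.16).

(40.04, 70.16)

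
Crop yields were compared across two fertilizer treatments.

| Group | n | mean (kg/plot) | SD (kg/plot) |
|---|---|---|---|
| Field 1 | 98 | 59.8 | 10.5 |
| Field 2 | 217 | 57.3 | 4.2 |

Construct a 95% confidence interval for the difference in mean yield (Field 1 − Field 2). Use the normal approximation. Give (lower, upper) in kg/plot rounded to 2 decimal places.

Per-group SEs: s₁/√n₁ = 10.5/√98 = 1.0607, s₂/√n₂ = 4.2/√217 = 0.2851.
Unpooled SE of the difference: √(1.12508449 + 0.08128201) = 1.0983.
Margin of error = z* · SE = 1.960 × 1.0983 = 2.1527.
x̄₁ − x̄₂ = 59.8 − 57.3 = 2.5000.
CI: 2.5000 ± 2.1527 = (0.35, 4.65).

(0.35, 4.65)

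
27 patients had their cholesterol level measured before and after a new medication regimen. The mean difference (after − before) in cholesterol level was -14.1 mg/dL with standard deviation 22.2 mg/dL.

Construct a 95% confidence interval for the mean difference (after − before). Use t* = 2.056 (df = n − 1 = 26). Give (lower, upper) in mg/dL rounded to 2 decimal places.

(-22.88, -5.32)

This is a matched-pairs design, so SE = s_d/√n = 22.2/√27 = 4.2724.
Margin = 2.056 × 4.2724 = 8.7841; the interval is -14.1 ± 8.7841 = (-22.88, -5.32).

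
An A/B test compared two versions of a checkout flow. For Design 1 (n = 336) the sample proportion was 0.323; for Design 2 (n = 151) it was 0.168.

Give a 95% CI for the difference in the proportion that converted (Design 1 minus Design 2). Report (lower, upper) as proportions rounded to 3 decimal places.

The two standard errors are √(0.3230×0.6770/336) = 0.02551 and √(0.1680×0.8320/151) = 0.03042.
Because the samples are independent, SE_diff = √(0.02551² + 0.03042²) = 0.03970.
Using z* = 1.960 for 95%, ME = 1.960 × 0.03970 = 0.07781.
p̂₁ − p̂₂ = 0.1550; interval 0.1550 ± 0.07781 gives (0.077, 0.233).

(0.077, 0.233)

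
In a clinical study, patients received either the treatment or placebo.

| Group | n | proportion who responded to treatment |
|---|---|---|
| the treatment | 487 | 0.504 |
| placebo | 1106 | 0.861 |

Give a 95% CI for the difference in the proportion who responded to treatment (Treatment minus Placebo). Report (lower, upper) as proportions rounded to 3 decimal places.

(-0.406, -0.308)

Each SE is √(p̂(1−p̂)/n): √(0.5040·0.4960/487) = 0.02266 and √(0.8610·0.1390/1106) = 0.01040.
SE(p̂₁ − p̂₂) = √(SE₁² + SE₂²) = √(0.0005134756 + 0.00010816) = 0.02493, since the two samples are independent.
At 95% confidence z* = 1.960; margin = 1.960 × 0.02493 = 0.04886.
The difference is 0.5040 − 0.8610 = -0.3570, so the interval is -0.3570 ± 0.04886 = (-0.406, -0.308).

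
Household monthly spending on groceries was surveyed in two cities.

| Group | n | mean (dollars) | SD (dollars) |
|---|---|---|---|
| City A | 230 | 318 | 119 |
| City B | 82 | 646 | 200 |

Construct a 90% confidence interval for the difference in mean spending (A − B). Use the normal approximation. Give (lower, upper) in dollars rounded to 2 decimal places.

(-366.56, -289.44)

SE₁ = s₁/√n₁ = 119/√230 = 7.8466; SE₂ = 200/√82 = 22.0863.
Independent samples, unequal variances: SE_diff = √(SE₁² + SE₂²) = √(61.56913156 + 487.80464769) = 23.4387.
z* = 1.645, so margin of error = 1.645 × 23.4387 = 38.5567.
Difference in means = 318 − 646 = -328.0000.
-328.0000 ± 38.5567 → (-366.56, -289.44).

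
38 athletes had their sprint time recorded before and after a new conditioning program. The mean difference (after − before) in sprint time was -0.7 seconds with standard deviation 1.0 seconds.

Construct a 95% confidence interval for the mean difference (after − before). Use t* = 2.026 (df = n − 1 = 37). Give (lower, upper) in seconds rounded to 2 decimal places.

Paired design: SE = s_d/√n = 1.0/√38 = 0.1622.
t* = 2.026; margin of error = 2.026 × 0.1622 = 0.3286.
-0.7 ± 0.3286 → (-1.03, -0.37).

(-1.03, -0.37)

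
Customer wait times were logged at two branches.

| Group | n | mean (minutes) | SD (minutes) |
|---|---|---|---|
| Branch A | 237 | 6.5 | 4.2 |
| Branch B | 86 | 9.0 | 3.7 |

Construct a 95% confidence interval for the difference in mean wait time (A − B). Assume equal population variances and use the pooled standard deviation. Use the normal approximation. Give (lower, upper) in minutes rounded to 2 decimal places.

(-3.51, -1.49)

Pooled variance s_p² = [236·4.2² + 85·3.7²] / (237+86−2) = 16.5940, so s_p = 4.0736.
SE_diff = s_p·√(1/n₁ + 1/n₂) = 4.0736·√(1/237 + 1/86) = 0.5128.
z* = 1.960; margin = 1.960 × 0.5128 = 1.0051.
Difference = 6.5 − 9.0 = -2.5000.
-2.5000 ± 1.0051 → (-3.51, -1.49).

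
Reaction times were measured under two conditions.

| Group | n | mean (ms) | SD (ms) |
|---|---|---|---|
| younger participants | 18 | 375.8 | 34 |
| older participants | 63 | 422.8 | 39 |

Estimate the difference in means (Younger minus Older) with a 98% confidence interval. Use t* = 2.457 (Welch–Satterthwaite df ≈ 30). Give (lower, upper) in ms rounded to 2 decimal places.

(-70.10, -23.90)

Standard errors of each mean: 34/√18 = 8.0139 and 39/√63 = 4.9135.
SE(x̄₁ − x̄₂) = √(8.0139² + 4.9135²) = 9.4003 for independent samples with unequal variances.
With t* = 2.457, the margin is 2.457 × 9.4003 = 23.0965.
x̄₁ − x̄₂ = 375.8 − 422.8 = -47.0000; the interval is -47.0000 ± 23.0965 = (-70.10, -23.90).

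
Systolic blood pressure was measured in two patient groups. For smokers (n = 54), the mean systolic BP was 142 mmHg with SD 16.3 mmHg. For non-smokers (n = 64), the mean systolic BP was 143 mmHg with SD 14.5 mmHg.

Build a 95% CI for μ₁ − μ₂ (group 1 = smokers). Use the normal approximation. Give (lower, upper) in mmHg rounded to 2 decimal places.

SE₁ = s₁/√n₁ = 16.3/√54 = 2.2181; SE₂ = 14.5/√64 = 1.8125.
Independent samples, unequal variances: SE_diff = √(SE₁² + SE₂²) = √(4.91996761 + 3.28515625) = 2.8645.
z* = 1.960, so margin of error = 1.960 × 2.8645 = 5.6144.
Difference in means = 142 − 143 = -1.0000.
-1.0000 ± 5.6144 → (-6.61, 4.61).

(-6.61, 4.61)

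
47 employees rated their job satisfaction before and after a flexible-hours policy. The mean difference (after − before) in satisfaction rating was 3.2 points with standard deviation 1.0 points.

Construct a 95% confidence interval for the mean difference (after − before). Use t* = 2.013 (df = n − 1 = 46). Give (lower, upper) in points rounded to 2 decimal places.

(2.91, 3.49)

This is a matched-pairs design, so SE = s_d/√n = 1.0/√47 = 0.1459.
Margin = 2.013 × 0.1459 = 0.2937; the interval is 3.2 ± 0.2937 = (2.91, 3.49).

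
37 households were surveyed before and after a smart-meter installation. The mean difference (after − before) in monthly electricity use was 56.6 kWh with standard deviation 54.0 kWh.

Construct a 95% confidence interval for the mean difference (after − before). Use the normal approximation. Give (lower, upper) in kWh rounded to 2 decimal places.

(39.20, 74.00)

Paired design: SE = s_d/√n = 54.0/√37 = 8.8775.
z* = 1.960; margin of error = 1.960 × 8.8775 = 17.3999.
56.6 ± 17.3999 → (39.20, 74.00).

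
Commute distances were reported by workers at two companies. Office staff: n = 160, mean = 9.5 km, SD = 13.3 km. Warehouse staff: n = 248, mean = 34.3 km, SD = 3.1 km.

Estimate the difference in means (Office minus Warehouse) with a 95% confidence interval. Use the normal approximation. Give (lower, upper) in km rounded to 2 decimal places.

(-26.90, -22.70)

SE₁ = s₁/√n₁ = 13.3/√160 = 1.0515; SE₂ = 3.1/√248 = 0.1969.
Independent samples, unequal variances: SE_diff = √(SE₁² + SE₂²) = √(1.10565225 + 0.03876961) = 1.0698.
z* = 1.960, so margin of error = 1.960 × 1.0698 = 2.0968.
Difference in means = 9.5 − 34.3 = -24.8000.
-24.8000 ± 2.0968 → (-26.90, -22.70).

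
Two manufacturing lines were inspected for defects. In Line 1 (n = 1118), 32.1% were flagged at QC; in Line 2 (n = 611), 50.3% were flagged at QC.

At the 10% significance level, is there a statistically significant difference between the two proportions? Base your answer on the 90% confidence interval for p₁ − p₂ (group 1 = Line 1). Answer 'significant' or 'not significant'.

significant

SE₁ = √(p̂₁(1−p̂₁)/n₁) = √(0.3210·0.6790/1118) = 0.01396; SE₂ = √(0.5030·0.4970/611) = 0.02023.
Independent samples: SE of the difference = √(SE₁² + SE₂²) = √(0.0001948816 + 0.0004092529) = 0.02458.
z* for 90% confidence is 1.645, so the margin of error is 1.645 × 0.02458 = 0.04043.
Point estimate p̂₁ − p̂₂ = 0.3210 − 0.5030 = -0.1820.
-0.1820 ± 0.04043 → (-0.22243, -0.14157).
The interval (-0.22243, -0.14157) does not contain 0, so the difference is significant.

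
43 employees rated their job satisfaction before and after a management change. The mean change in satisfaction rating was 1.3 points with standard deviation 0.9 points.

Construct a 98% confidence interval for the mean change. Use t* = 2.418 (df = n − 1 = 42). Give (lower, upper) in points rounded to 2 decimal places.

(0.97, 1.63)

This is a matched-pairs design, so SE = s_d/√n = 0.9/√43 = 0.1372.
Margin = 2.418 × 0.1372 = 0.3317; the interval is 1.3 ± 0.3317 = (0.97, 1.63).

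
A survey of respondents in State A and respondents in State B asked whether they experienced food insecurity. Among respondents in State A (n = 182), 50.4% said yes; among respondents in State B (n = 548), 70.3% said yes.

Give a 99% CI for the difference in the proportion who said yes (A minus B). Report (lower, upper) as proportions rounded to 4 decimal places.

(-0.3069, -0.0911)

The two standard errors are √(0.5040×0.4960/182) = 0.03706 and √(0.7030×0.2970/548) = 0.01952.
Because the samples are independent, SE_diff = √(0.03706² + 0.01952²) = 0.04189.
Using z* = 2.576 for 99%, ME = 2.576 × 0.04189 = 0.10791.
p̂₁ − p̂₂ = -0.1990; interval -0.1990 ± 0.10791 gives (-0.3069, -0.0911).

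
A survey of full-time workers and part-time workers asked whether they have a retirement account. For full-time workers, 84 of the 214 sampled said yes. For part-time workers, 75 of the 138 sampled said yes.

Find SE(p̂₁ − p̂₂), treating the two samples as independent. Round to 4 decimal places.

p̂₁ = 84/214 = 0.3925 and p̂₂ = 75/138 = 0.5435.
SE₁ = √(p̂₁(1−p̂₁)/n₁) = √(0.3925·0.6075/214) = 0.03338; SE₂ = √(0.5435·0.4565/138) = 0.04240.
Independent samples: SE of the difference = √(SE₁² + SE₂²) = √(0.0011142244 + 0.00179776) = 0.05396.

0.0540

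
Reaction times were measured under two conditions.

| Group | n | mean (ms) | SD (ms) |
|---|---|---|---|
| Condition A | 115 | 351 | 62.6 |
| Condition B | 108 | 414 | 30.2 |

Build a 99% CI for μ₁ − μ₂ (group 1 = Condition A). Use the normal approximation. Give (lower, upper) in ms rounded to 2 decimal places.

(-79.80, -46.20)

Per-group SEs: s₁/√n₁ = 62.6/√115 = 5.8375, s₂/√n₂ = 30.2/√108 = 2.9060.
Unpooled SE of the difference: √(34.07640625 + 8.444836) = 6.5208.
Margin of error = z* · SE = 2.576 × 6.5208 = 16.7976.
x̄₁ − x̄₂ = 351 − 414 = -63.0000.
CI: -63.0000 ± 16.7976 = (-79.80, -46.20).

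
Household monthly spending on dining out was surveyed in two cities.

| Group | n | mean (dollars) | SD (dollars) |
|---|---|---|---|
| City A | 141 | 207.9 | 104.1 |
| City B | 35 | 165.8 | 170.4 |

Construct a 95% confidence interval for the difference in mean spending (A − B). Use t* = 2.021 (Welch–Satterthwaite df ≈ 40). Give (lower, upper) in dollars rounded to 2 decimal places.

Per-group SEs: s₁/√n₁ = 104.1/√141 = 8.7668, s₂/√n₂ = 170.4/√35 = 28.8029.
Unpooled SE of the difference: √(76.85678224 + 829.60704841) = 30.1075.
Margin of error = t* · SE = 2.021 × 30.1075 = 60.8473.
x̄₁ − x̄₂ = 207.9 − 165.8 = 42.1000.
CI: 42.1000 ± 60.8473 = (-18.75, 102.95).

(-18.75, 102.95)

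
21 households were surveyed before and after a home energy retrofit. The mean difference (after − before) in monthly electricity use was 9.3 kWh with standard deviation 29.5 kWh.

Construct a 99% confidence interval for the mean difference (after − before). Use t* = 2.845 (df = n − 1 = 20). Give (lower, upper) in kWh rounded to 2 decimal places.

Paired design: SE = s_d/√n = 29.5/√21 = 6.4374.
t* = 2.845; margin of error = 2.845 × 6.4374 = 18.3144.
9.3 ± 18.3144 → (-9.01, 27.61).

(-9.01, 27.61)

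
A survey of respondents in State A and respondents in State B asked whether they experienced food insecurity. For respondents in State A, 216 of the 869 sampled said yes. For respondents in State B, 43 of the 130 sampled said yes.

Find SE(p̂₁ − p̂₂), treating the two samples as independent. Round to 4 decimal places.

0.0438

Sample proportions: 216/869 = 0.2486, 43/130 = 0.3308.
Each SE is √(p̂(1−p̂)/n): √(0.2486·0.7514/869) = 0.01466 and √(0.3308·0.6692/130) = 0.04127.
SE(p̂₁ − p̂₂) = √(SE₁² + SE₂²) = √(0.0002149156 + 0.0017032129) = 0.04380, since the two samples are independent.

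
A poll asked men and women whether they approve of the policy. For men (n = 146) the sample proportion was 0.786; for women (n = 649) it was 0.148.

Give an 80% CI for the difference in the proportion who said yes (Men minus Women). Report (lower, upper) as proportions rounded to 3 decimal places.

The two standard errors are √(0.7860×0.2140/146) = 0.03394 and √(0.1480×0.8520/649) = 0.01394.
Because the samples are independent, SE_diff = √(0.03394² + 0.01394²) = 0.03669.
Using z* = 1.282 for 80%, ME = 1.282 × 0.03669 = 0.04704.
p̂₁ − p̂₂ = 0.6380; interval 0.6380 ± 0.04704 gives (0.591, 0.685).

(0.591, 0.685)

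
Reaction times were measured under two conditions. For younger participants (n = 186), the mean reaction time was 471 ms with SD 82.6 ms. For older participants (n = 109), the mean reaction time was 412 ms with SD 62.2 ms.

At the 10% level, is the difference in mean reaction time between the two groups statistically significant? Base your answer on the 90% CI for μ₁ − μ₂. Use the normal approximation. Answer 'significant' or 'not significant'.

significant

Standard errors of each mean: 82.6/√186 = 6.0565 and 62.2/√109 = 5.9577.
SE(x̄₁ − x̄₂) = √(6.0565² + 5.9577²) = 8.4956 for independent samples with unequal variances.
With z* = 1.645, the margin is 1.645 × 8.4956 = 13.9753.
x̄₁ − x̄₂ = 471 − 412 = 59.0000; the interval is 59.0000 ± 13.9753 = (45.0247, 72.9753).
The interval (45.0247, 72.9753) does not contain 0, so the difference is significant.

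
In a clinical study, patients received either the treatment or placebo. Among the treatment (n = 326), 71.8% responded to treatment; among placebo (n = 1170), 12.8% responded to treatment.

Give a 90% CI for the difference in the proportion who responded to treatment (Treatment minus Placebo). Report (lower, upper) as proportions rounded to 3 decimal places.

Each SE is √(p̂(1−p̂)/n): √(0.7180·0.2820/326) = 0.02492 and √(0.1280·0.8720/1170) = 0.00977.
SE(p̂₁ − p̂₂) = √(SE₁² + SE₂²) = √(0.0006210064 + 0.0000954529) = 0.02677, since the two samples are independent.
At 90% confidence z* = 1.645; margin = 1.645 × 0.02677 = 0.04404.
The difference is 0.7180 − 0.1280 = 0.5900, so the interval is 0.5900 ± 0.04404 = (0.546, 0.634).

(0.546, 0.634)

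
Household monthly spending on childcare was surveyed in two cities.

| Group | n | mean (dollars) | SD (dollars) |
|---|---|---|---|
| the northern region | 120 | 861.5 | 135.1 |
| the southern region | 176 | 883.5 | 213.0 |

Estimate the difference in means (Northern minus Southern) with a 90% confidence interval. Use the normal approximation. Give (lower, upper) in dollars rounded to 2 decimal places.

(-55.30, 11.30)

SE₁ = s₁/√n₁ = 135.1/√120 = 12.3329; SE₂ = 213.0/√176 = 16.0555.
Independent samples, unequal variances: SE_diff = √(SE₁² + SE₂²) = √(152.10042241 + 257.77908025) = 20.2455.
z* = 1.645, so margin of error = 1.645 × 20.2455 = 33.3038.
Difference in means = 861.5 − 883.5 = -22.0000.
-22.0000 ± 33.3038 → (-55.30, 11.30).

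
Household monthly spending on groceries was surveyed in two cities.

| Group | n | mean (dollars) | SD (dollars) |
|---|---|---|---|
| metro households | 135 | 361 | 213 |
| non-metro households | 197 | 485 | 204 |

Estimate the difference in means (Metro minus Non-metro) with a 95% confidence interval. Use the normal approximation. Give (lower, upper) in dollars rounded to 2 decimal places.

SE₁ = s₁/√n₁ = 213/√135 = 18.3321; SE₂ = 204/√197 = 14.5344.
Independent samples, unequal variances: SE_diff = √(SE₁² + SE₂²) = √(336.06589041 + 211.24878336) = 23.3948.
z* = 1.960, so margin of error = 1.960 × 23.3948 = 45.8538.
Difference in means = 361 − 485 = -124.0000.
-124.0000 ± 45.8538 → (-169.85, -78.15).

(-169.85, -78.15)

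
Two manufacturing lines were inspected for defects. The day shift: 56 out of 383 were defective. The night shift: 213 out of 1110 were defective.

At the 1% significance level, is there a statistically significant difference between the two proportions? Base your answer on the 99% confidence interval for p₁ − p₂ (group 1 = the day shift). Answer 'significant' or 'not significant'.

p̂₁ = 56/383 = 0.1462 and p̂₂ = 213/1110 = 0.1919.
SE₁ = √(p̂₁(1−p̂₁)/n₁) = √(0.1462·0.8538/383) = 0.01805; SE₂ = √(0.1919·0.8081/1110) = 0.01182.
Independent samples: SE of the difference = √(SE₁² + SE₂²) = √(0.0003258025 + 0.0001397124) = 0.02158.
z* for 99% confidence is 2.576, so the margin of error is 2.576 × 0.02158 = 0.05559.
Point estimate p̂₁ − p̂₂ = 0.1462 − 0.1919 = -0.0457.
-0.0457 ± 0.05559 → (-0.10129, 0.00989).
The interval (-0.10129, 0.00989) contains 0, so the difference is not significant.

not significant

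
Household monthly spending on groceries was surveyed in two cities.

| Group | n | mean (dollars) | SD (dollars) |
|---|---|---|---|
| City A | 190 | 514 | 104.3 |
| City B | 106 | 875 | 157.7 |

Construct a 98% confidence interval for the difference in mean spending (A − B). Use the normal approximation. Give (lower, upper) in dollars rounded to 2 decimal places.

SE₁ = s₁/√n₁ = 104.3/√190 = 7.5667; SE₂ = 157.7/√106 = 15.3172.
Independent samples, unequal variances: SE_diff = √(SE₁² + SE₂²) = √(57.25494889 + 234.61661584) = 17.0842.
z* = 2.326, so margin of error = 2.326 × 17.0842 = 39.7378.
Difference in means = 514 − 875 = -361.0000.
-361.0000 ± 39.7378 → (-400.74, -321.26).

(-400.74, -321.26)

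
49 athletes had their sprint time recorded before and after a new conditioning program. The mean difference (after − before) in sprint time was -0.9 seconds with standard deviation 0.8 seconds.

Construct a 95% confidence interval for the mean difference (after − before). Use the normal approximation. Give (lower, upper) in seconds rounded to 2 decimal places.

This is a matched-pairs design, so SE = s_d/√n = 0.8/√49 = 0.1143.
Margin = 1.960 × 0.1143 = 0.2240; the interval is -0.9 ± 0.2240 = (-1.12, -0.68).

(-1.12, -0.68)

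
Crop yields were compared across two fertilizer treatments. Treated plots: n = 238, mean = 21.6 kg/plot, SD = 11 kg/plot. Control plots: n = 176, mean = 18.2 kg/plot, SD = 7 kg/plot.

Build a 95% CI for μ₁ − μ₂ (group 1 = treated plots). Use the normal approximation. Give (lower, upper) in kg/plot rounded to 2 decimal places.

(1.66, 5.14)

Per-group SEs: s₁/√n₁ = 11/√238 = 0.7130, s₂/√n₂ = 7/√176 = 0.5276.
Unpooled SE of the difference: √(0.508369 + 0.27836176) = 0.8870.
Margin of error = z* · SE = 1.960 × 0.8870 = 1.7385.
x̄₁ − x̄₂ = 21.6 − 18.2 = 3.4000.
CI: 3.4000 ± 1.7385 = (1.66, 5.14).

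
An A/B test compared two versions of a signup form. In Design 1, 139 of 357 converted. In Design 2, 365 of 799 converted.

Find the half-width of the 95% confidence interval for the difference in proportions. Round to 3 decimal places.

First, p̂₁ = 139/357 = 0.3894; p̂₂ = 365/799 = 0.4568.
The two standard errors are √(0.3894×0.6106/357) = 0.02581 and √(0.4568×0.5432/799) = 0.01762.
Because the samples are independent, SE_diff = √(0.02581² + 0.01762²) = 0.03125.
Using z* = 1.960 for 95%, ME = 1.960 × 0.03125 = 0.06125.

0.061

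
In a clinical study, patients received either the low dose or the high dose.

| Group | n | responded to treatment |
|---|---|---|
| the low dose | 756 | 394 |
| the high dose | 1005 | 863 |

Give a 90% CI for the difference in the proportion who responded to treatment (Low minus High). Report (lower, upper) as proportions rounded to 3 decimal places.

First, p̂₁ = 394/756 = 0.5212; p̂₂ = 863/1005 = 0.8587.
The two standard errors are √(0.5212×0.4788/756) = 0.01817 and √(0.8587×0.1413/1005) = 0.01099.
Because the samples are independent, SE_diff = √(0.01817² + 0.01099²) = 0.02124.
Using z* = 1.645 for 90%, ME = 1.645 × 0.02124 = 0.03494.
p̂₁ − p̂₂ = -0.3375; interval -0.3375 ± 0.03494 gives (-0.372, -0.303).

(-0.372, -0.303)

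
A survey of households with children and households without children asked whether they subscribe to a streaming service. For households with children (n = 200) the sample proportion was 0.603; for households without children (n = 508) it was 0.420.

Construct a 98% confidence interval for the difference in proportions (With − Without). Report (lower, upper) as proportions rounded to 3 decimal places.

(0.088, 0.278)

The two standard errors are √(0.6030×0.3970/200) = 0.03460 and √(0.4200×0.5800/508) = 0.02190.
Because the samples are independent, SE_diff = √(0.03460² + 0.02190²) = 0.04095.
Using z* = 2.326 for 98%, ME = 2.326 × 0.04095 = 0.09525.
p̂₁ − p̂₂ = 0.1830; interval 0.1830 ± 0.09525 gives (0.088, 0.278).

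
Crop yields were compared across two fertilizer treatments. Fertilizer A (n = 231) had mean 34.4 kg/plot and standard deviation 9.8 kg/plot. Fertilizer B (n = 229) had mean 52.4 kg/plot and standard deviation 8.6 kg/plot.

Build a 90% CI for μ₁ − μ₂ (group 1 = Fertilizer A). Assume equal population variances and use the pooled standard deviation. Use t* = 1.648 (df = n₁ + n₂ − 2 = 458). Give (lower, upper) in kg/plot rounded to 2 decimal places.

s_p = √[((n₁−1)s₁² + (n₂−1)s₂²)/(n₁+n₂−2)] = √[(230·9.8² + 228·8.6²)/458] = 9.2222.
SE = 9.2222·√(1/231 + 1/229) = 0.8600.
With t* = 1.648, margin = 1.648 × 0.8600 = 1.4173.
x̄₁ − x̄₂ = 34.4 − 52.4 = -18.0000; interval -18.0000 ± 1.4173 = (-19.42, -16.58).

(-19.42, -16.58)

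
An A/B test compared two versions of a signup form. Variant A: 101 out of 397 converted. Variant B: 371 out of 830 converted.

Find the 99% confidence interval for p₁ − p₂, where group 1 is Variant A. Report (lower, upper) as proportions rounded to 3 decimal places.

(-0.264, -0.121)

p̂₁ = 101/397 = 0.2544 and p̂₂ = 371/830 = 0.4470.
SE₁ = √(p̂₁(1−p̂₁)/n₁) = √(0.2544·0.7456/397) = 0.02186; SE₂ = √(0.4470·0.5530/830) = 0.01726.
Independent samples: SE of the difference = √(SE₁² + SE₂²) = √(0.0004778596 + 0.0002979076) = 0.02785.
z* for 99% confidence is 2.576, so the margin of error is 2.576 × 0.02785 = 0.07174.
Point estimate p̂₁ − p̂₂ = 0.2544 − 0.4470 = -0.1926.
-0.1926 ± 0.07174 → (-0.264, -0.121).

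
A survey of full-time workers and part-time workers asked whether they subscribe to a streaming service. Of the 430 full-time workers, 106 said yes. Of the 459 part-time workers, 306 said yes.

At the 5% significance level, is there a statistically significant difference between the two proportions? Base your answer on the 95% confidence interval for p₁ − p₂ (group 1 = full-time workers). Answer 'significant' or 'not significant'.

First, p̂₁ = 106/430 = 0.2465; p̂₂ = 306/459 = 0.6667.
The two standard errors are √(0.2465×0.7535/430) = 0.02078 and √(0.6667×0.3333/459) = 0.02200.
Because the samples are independent, SE_diff = √(0.02078² + 0.02200²) = 0.03026.
Using z* = 1.960 for 95%, ME = 1.960 × 0.03026 = 0.05931.
p̂₁ − p̂₂ = -0.4202; interval -0.4202 ± 0.05931 gives (-0.47951, -0.36089).
The interval (-0.47951, -0.36089) does not contain 0, so the difference is significant.

significant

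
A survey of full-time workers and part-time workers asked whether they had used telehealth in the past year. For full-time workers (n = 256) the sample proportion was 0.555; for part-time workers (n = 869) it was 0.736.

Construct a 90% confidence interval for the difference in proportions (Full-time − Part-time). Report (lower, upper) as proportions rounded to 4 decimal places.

Each SE is √(p̂(1−p̂)/n): √(0.5550·0.4450/256) = 0.03106 and √(0.7360·0.2640/869) = 0.01495.
SE(p̂₁ − p̂₂) = √(SE₁² + SE₂²) = √(0.0009647236 + 0.0002235025) = 0.03447, since the two samples are independent.
At 90% confidence z* = 1.645; margin = 1.645 × 0.03447 = 0.05670.
The difference is 0.5550 − 0.7360 = -0.1810, so the interval is -0.1810 ± 0.05670 = (-0.2377, -0.1243).

(-0.2377, -0.1243)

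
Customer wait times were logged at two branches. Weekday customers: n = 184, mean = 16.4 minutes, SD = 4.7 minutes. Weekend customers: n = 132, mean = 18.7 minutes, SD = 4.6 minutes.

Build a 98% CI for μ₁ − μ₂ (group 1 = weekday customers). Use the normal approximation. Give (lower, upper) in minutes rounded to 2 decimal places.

(-3.53, -1.07)

Standard errors of each mean: 4.7/√184 = 0.3465 and 4.6/√132 = 0.4004.
SE(x̄₁ − x̄₂) = √(0.3465² + 0.4004²) = 0.5295 for independent samples with unequal variances.
With z* = 2.326, the margin is 2.326 × 0.5295 = 1.2316.
x̄₁ − x̄₂ = 16.4 − 18.7 = -2.3000; the interval is -2.3000 ± 1.2316 = (-3.53, -1.07).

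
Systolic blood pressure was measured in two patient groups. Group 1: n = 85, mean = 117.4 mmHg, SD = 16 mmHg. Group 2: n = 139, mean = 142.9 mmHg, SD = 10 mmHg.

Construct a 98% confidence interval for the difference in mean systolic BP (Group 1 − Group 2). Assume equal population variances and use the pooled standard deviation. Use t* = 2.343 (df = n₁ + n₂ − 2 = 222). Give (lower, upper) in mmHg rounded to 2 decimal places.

s_p = √[((n₁−1)s₁² + (n₂−1)s₂²)/(n₁+n₂−2)] = √[(84·16² + 138·10²)/222] = 12.6106.
SE = 12.6106·√(1/85 + 1/139) = 1.7364.
With t* = 2.343, margin = 2.343 × 1.7364 = 4.0684.
x̄₁ − x̄₂ = 117.4 − 142.9 = -25.5000; interval -25.5000 ± 4.0684 = (-29.57, -21.43).

(-29.57, -21.43)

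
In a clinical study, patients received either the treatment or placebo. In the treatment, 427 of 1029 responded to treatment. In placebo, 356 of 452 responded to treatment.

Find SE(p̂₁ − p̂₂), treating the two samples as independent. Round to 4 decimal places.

First, p̂₁ = 427/1029 = 0.4150; p̂₂ = 356/452 = 0.7876.
The two standard errors are √(0.4150×0.5850/1029) = 0.01536 and √(0.7876×0.2124/452) = 0.01924.
Because the samples are independent, SE_diff = √(0.01536² + 0.01924²) = 0.02462.

0.0246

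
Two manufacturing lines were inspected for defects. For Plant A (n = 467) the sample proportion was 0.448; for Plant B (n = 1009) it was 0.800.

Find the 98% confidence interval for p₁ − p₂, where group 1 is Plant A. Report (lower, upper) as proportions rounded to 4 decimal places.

SE₁ = √(p̂₁(1−p̂₁)/n₁) = √(0.4480·0.5520/467) = 0.02301; SE₂ = √(0.8000·0.2000/1009) = 0.01259.
Independent samples: SE of the difference = √(SE₁² + SE₂²) = √(0.0005294601 + 0.0001585081) = 0.02623.
z* for 98% confidence is 2.326, so the margin of error is 2.326 × 0.02623 = 0.06101.
Point estimate p̂₁ − p̂₂ = 0.4480 − 0.8000 = -0.3520.
-0.3520 ± 0.06101 → (-0.4130, -0.2910).

(-0.4130, -0.2910)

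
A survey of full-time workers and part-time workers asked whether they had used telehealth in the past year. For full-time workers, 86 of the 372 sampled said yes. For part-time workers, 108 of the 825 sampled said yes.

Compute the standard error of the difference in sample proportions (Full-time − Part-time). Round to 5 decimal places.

0.02481

Sample proportions: 86/372 = 0.2312, 108/825 = 0.1309.
Each SE is √(p̂(1−p̂)/n): √(0.2312·0.7688/372) = 0.02186 and √(0.1309·0.8691/825) = 0.01174.
SE(p̂₁ − p̂₂) = √(SE₁² + SE₂²) = √(0.0004778596 + 0.0001378276) = 0.02481, since the two samples are independent.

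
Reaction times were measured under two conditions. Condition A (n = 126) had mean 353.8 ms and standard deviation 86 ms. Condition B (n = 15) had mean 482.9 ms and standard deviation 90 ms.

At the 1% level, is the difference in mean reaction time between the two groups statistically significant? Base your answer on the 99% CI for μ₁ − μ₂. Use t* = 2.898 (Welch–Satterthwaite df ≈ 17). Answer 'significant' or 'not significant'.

significant

SE₁ = s₁/√n₁ = 86/√126 = 7.6615; SE₂ = 90/√15 = 23.2379.
Independent samples, unequal variances: SE_diff = √(SE₁² + SE₂²) = √(58.69858225 + 539.99999641) = 24.4683.
t* = 2.898, so margin of error = 2.898 × 24.4683 = 70.9091.
Difference in means = 353.8 − 482.9 = -129.1000.
-129.1000 ± 70.9091 → (-200.0091, -58.1909).
The interval (-200.0091, -58.1909) does not contain 0, so the difference is significant.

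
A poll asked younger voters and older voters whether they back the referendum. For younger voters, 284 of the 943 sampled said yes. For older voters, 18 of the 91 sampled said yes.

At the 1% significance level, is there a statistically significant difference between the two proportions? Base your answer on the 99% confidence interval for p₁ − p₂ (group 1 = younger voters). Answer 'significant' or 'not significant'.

p̂₁ = 284/943 = 0.3012 and p̂₂ = 18/91 = 0.1978.
SE₁ = √(p̂₁(1−p̂₁)/n₁) = √(0.3012·0.6988/943) = 0.01494; SE₂ = √(0.1978·0.8022/91) = 0.04176.
Independent samples: SE of the difference = √(SE₁² + SE₂²) = √(0.0002232036 + 0.0017438976) = 0.04435.
z* for 99% confidence is 2.576, so the margin of error is 2.576 × 0.04435 = 0.11425.
Point estimate p̂₁ − p̂₂ = 0.3012 − 0.1978 = 0.1034.
0.1034 ± 0.11425 → (-0.01085, 0.21765).
The interval (-0.01085, 0.21765) contains 0, so the difference is not significant.

not significant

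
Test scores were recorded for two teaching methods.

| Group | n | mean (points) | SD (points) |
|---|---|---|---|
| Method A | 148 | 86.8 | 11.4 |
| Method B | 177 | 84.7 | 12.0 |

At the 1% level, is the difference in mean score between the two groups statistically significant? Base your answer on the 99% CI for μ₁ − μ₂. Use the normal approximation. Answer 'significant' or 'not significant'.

Per-group SEs: s₁/√n₁ = 11.4/√148 = 0.9371, s₂/√n₂ = 12.0/√177 = 0.9020.
Unpooled SE of the difference: √(0.87815641 + 0.813604) = 1.3007.
Margin of error = z* · SE = 2.576 × 1.3007 = 3.3506.
x̄₁ − x̄₂ = 86.8 − 84.7 = 2.1000.
CI: 2.1000 ± 3.3506 = (-1.2506, 5.4506).
The interval (-1.2506, 5.4506) contains 0, so the difference is not significant.

not significant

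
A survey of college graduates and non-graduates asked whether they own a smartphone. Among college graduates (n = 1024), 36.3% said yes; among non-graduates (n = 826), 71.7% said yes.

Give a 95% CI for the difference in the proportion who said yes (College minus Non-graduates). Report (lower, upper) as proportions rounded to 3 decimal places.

(-0.397, -0.311)

Each SE is √(p̂(1−p̂)/n): √(0.3630·0.6370/1024) = 0.01503 and √(0.7170·0.2830/826) = 0.01567.
SE(p̂₁ − p̂₂) = √(SE₁² + SE₂²) = √(0.0002259009 + 0.0002455489) = 0.02171, since the two samples are independent.
At 95% confidence z* = 1.960; margin = 1.960 × 0.02171 = 0.04255.
The difference is 0.3630 − 0.7170 = -0.3540, so the interval is -0.3540 ± 0.04255 = (-0.397, -0.311).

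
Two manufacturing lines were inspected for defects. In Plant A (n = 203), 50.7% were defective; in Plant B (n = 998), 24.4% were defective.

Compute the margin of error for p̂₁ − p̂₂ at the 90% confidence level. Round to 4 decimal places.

0.0619

The two standard errors are √(0.5070×0.4930/203) = 0.03509 and √(0.2440×0.7560/998) = 0.01360.
Because the samples are independent, SE_diff = √(0.03509² + 0.01360²) = 0.03763.
Using z* = 1.645 for 90%, ME = 1.645 × 0.03763 = 0.06190.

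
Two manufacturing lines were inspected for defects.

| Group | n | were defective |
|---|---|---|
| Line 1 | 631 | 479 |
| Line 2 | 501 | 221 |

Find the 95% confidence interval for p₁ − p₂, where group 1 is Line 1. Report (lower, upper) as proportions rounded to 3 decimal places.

(0.263, 0.373)

Sample proportions: 479/631 = 0.7591, 221/501 = 0.4411.
Each SE is √(p̂(1−p̂)/n): √(0.7591·0.2409/631) = 0.01702 and √(0.4411·0.5589/501) = 0.02218.
SE(p̂₁ − p̂₂) = √(SE₁² + SE₂²) = √(0.0002896804 + 0.0004919524) = 0.02796, since the two samples are independent.
At 95% confidence z* = 1.960; margin = 1.960 × 0.02796 = 0.05480.
The difference is 0.7591 − 0.4411 = 0.3180, so the interval is 0.3180 ± 0.05480 = (0.263, 0.373).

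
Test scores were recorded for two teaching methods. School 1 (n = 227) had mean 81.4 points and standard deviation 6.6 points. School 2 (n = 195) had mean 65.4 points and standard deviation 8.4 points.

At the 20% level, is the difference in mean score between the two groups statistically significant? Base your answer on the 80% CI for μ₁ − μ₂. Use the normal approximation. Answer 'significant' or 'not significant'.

significant

Standard errors of each mean: 6.6/√227 = 0.4381 and 8.4/√195 = 0.6015.
SE(x̄₁ − x̄₂) = √(0.4381² + 0.6015²) = 0.7441 for independent samples with unequal variances.
With z* = 1.282, the margin is 1.282 × 0.7441 = 0.9539.
x̄₁ − x̄₂ = 81.4 − 65.4 = 16.0000; the interval is 16.0000 ± 0.9539 = (15.0461, 16.9539).
The interval (15.0461, 16.9539) does not contain 0, so the difference is significant.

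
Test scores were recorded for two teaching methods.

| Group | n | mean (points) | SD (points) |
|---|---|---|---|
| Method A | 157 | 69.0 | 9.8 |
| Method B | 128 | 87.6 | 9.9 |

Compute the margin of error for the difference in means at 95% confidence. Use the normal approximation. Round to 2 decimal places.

2.30

SE₁ = s₁/√n₁ = 9.8/√157 = 0.7821; SE₂ = 9.9/√128 = 0.8750.
Independent samples, unequal variances: SE_diff = √(SE₁² + SE₂²) = √(0.61168041 + 0.765625) = 1.1736.
z* = 1.960, so margin of error = 1.960 × 1.1736 = 2.3003.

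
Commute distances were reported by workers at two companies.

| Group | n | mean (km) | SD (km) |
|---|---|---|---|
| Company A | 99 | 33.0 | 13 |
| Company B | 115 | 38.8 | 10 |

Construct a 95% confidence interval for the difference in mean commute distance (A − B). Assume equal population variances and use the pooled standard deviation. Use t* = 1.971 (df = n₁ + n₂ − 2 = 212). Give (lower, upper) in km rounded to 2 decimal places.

s_p = √[((n₁−1)s₁² + (n₂−1)s₂²)/(n₁+n₂−2)] = √[(98·13² + 114·10²)/212] = 11.4846.
SE = 11.4846·√(1/99 + 1/115) = 1.5745.
With t* = 1.971, margin = 1.971 × 1.5745 = 3.1033.
x̄₁ − x̄₂ = 33.0 − 38.8 = -5.8000; interval -5.8000 ± 3.1033 = (-8.90, -2.70).

(-8.90, -2.70)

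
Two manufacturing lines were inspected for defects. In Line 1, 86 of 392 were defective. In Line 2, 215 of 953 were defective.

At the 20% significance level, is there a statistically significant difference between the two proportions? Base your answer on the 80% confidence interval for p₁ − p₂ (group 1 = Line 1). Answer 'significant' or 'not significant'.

not significant

Sample proportions: 86/392 = 0.2194, 215/953 = 0.2256.
Each SE is √(p̂(1−p̂)/n): √(0.2194·0.7806/392) = 0.02090 and √(0.2256·0.7744/953) = 0.01354.
SE(p̂₁ − p̂₂) = √(SE₁² + SE₂²) = √(0.00043681 + 0.0001833316) = 0.02490, since the two samples are independent.
At 80% confidence z* = 1.282; margin = 1.282 × 0.02490 = 0.03192.
The difference is 0.2194 − 0.2256 = -0.0062, so the interval is -0.0062 ± 0.03192 = (-0.03812, 0.02572).
The interval (-0.03812, 0.02572) contains 0, so the difference is not significant.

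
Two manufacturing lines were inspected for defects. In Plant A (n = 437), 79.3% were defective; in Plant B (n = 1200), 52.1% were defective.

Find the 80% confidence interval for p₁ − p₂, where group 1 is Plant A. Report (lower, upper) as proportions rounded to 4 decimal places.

The two standard errors are √(0.7930×0.2070/437) = 0.01938 and √(0.5210×0.4790/1200) = 0.01442.
Because the samples are independent, SE_diff = √(0.01938² + 0.01442²) = 0.02416.
Using z* = 1.282 for 80%, ME = 1.282 × 0.02416 = 0.03097.
p̂₁ − p̂₂ = 0.2720; interval 0.2720 ± 0.03097 gives (0.2410, 0.3030).

(0.2410, 0.3030)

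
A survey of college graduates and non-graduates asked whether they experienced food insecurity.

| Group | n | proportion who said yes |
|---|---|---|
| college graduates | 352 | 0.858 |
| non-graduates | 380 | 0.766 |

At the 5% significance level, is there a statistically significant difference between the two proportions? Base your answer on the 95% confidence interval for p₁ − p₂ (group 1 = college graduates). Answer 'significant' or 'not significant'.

significant

The two standard errors are √(0.8580×0.1420/352) = 0.01860 and √(0.7660×0.2340/380) = 0.02172.
Because the samples are independent, SE_diff = √(0.01860² + 0.02172²) = 0.02860.
Using z* = 1.960 for 95%, ME = 1.960 × 0.02860 = 0.05606.
p̂₁ − p̂₂ = 0.0920; interval 0.0920 ± 0.05606 gives (0.03594, 0.14806).
The interval (0.03594, 0.14806) does not contain 0, so the difference is significant.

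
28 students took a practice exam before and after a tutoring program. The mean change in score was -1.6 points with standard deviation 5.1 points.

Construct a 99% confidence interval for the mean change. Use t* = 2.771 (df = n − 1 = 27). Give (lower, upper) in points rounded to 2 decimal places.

Paired design: SE = s_d/√n = 5.1/√28 = 0.9638.
t* = 2.771; margin of error = 2.771 × 0.9638 = 2.6707.
-1.6 ± 2.6707 → (-4.27, 1.07).

(-4.27, 1.07)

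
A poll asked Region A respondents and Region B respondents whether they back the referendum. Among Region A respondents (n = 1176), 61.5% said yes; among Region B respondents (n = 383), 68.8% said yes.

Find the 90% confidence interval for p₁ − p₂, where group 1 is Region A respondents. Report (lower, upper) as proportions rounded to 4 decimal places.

(-0.1184, -0.0276)

Each SE is √(p̂(1−p̂)/n): √(0.6150·0.3850/1176) = 0.01419 and √(0.6880·0.3120/383) = 0.02367.
SE(p̂₁ − p̂₂) = √(SE₁² + SE₂²) = √(0.0002013561 + 0.0005602689) = 0.02760, since the two samples are independent.
At 90% confidence z* = 1.645; margin = 1.645 × 0.02760 = 0.04540.
The difference is 0.6150 − 0.6880 = -0.0730, so the interval is -0.0730 ± 0.04540 = (-0.1184, -0.0276).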